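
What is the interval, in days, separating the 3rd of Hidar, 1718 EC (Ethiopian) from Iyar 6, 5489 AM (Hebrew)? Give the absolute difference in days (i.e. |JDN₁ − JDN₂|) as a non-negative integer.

1272

JDN of the first date = 2351417.
JDN of the second date = 2352689.
|2352689 − 2351417| = 1272.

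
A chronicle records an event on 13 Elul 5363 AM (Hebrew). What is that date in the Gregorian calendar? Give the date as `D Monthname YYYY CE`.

Both dates share Julian Day Number 2306775; in the Gregorian calendar that is 20 August 1603 CE.

20 August 1603 CE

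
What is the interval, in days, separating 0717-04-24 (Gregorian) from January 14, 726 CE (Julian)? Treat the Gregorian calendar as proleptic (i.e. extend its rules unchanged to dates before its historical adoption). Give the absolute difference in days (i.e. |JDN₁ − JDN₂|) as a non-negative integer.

JDN of the first date = 1983052.
JDN of the second date = 1986243.
|1986243 − 1983052| = 3191.

3191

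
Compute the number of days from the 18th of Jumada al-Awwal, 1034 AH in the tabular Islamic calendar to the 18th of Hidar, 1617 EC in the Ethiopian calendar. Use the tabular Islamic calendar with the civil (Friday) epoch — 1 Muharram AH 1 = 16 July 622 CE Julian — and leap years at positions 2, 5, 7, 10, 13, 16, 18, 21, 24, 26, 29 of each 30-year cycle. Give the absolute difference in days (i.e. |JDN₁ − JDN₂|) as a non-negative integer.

First date → JDN 2314636; second date → JDN 2314542.
The interval is |2314636 − 2314542| = 94 days.

94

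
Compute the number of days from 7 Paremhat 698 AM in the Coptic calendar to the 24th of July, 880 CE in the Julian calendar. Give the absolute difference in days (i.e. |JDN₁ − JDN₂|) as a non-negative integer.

37112

First date → JDN 2079795; second date → JDN 2042683.
The interval is |2079795 − 2042683| = 37112 days.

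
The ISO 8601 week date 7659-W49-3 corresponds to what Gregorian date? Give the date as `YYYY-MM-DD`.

ISO week 1 of 7659 is the week containing the first Thursday of 7659.
Week 49, day 3 (Wednesday) lands on 7659-12-03.

7659-12-03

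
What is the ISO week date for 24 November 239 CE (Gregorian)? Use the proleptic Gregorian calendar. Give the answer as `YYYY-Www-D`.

0239-W47-7

The weekday is Sunday (ISO weekday 7).
That Sunday belongs to ISO week 47 of ISO year 239.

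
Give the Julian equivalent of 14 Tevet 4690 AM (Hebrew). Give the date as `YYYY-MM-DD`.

0929-12-19

The source date corresponds to 24 December 929 in the proleptic Gregorian calendar (JDN 2060728).
That day falls on 19 December 929 CE in the Julian calendar.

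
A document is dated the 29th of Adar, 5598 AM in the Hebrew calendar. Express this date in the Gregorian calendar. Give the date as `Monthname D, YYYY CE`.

March 26, 1838 CE

Julian Day Number of the source date = 2392460.
Converting JDN 2392460 to the Gregorian calendar gives 26 March 1838 CE.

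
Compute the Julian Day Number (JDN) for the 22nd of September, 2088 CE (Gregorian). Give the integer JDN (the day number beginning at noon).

JDN 2451545 is 1 January 2000 CE (Gregorian); the target day is +32407 days from there, so JDN = 2483952.

2483952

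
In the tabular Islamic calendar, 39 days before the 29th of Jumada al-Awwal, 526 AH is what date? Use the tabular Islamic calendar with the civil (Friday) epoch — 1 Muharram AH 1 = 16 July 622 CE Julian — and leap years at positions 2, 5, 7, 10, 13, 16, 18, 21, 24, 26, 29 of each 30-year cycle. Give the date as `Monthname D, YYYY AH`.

Counting 39 days back from JDN 2134628 reaches JDN 2134589, which is Rabi' al-Thani 19, 526 AH.

Rabi' al-Thani 19, 526 AH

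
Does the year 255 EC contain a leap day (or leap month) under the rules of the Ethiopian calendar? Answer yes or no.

yes

255 mod 4 = 3; in the Ethiopian calendar a year is leap when year mod 4 = 3, so it is a leap year.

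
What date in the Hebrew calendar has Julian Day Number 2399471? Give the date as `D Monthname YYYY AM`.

JDN 2399471 is 5 June 1857 in the Gregorian calendar.
In the Hebrew calendar that day is 13 Sivan 5617 AM.

13 Sivan 5617 AM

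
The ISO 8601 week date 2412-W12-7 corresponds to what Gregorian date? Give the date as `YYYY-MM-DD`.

2412-03-25

ISO week 1 of 2412 is the week containing the first Thursday of 2412.
Week 12, day 7 (Sunday) lands on 2412-03-25.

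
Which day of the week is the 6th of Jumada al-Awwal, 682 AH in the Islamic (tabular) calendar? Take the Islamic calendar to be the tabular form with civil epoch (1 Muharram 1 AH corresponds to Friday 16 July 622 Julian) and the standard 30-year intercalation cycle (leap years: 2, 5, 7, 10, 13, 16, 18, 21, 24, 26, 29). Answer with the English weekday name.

Monday

In the proleptic Gregorian calendar this is 9 August 1283 (JDN 2189887).
JDN 2189887 mod 7 = 0, and JDN 0 was a Monday, so this is a Monday.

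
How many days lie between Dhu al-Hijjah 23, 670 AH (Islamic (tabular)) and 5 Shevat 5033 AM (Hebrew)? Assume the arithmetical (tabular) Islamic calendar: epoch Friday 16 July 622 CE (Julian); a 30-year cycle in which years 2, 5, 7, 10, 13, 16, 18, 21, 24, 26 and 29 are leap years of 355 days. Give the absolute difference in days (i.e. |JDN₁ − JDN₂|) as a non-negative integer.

First date → JDN 2185858; second date → JDN 2186016.
The interval is |2185858 − 2186016| = 158 days.

158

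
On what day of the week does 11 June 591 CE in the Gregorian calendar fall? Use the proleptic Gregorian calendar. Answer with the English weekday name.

Saturday

JDN 1937080 mod 7 = 5, and JDN 0 was a Monday, so this is a Saturday.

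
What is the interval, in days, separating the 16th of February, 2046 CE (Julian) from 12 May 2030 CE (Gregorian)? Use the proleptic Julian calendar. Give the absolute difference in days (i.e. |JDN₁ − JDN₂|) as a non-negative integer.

5772

JDN of the first date = 2468406.
JDN of the second date = 2462634.
|2462634 − 2468406| = 5772.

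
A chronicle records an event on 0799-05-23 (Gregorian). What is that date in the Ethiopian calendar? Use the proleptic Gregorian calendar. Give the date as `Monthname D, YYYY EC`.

Ginbot 24, 791 EC

Julian Day Number of the source date = 2013031.
Converting JDN 2013031 to the Ethiopian calendar gives 24 Ginbot 791 EC.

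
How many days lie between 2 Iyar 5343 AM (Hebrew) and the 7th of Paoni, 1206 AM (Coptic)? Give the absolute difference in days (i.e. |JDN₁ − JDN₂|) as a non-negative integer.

JDN of the first date = 2299352.
JDN of the second date = 2265432.
|2265432 − 2299352| = 33920.

33920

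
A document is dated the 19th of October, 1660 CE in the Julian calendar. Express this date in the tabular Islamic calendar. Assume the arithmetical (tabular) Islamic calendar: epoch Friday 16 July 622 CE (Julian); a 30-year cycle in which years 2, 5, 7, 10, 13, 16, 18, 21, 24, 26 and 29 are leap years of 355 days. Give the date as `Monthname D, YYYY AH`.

Safar 24, 1071 AH

Julian Day Number of the source date = 2327665.
Converting JDN 2327665 to the tabular Islamic calendar gives 24 Safar 1071 AH.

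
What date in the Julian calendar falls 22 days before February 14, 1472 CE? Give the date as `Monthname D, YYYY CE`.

Counting 22 days back from JDN 2258750 reaches JDN 2258728, which is January 23, 1472 CE.

January 23, 1472 CE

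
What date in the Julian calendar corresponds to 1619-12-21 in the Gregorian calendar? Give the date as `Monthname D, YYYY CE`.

At this point the Julian calendar is 10 days behind the Gregorian.
21 December 1619 Gregorian − 10 days → 11 December 1619 Julian.

December 11, 1619 CE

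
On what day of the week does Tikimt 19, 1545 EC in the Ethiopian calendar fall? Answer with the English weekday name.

Equivalently 26 October 1552 Gregorian, JDN 2288215.
2288215 ≡ 6 (mod 7); counting from Monday = 0 gives Sunday.

Sunday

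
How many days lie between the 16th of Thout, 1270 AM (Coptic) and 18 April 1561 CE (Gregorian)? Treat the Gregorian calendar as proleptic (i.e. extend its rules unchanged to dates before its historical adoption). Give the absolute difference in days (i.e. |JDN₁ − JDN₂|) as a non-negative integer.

2764

First date → JDN 2288547; second date → JDN 2291311.
The interval is |2288547 − 2291311| = 2764 days.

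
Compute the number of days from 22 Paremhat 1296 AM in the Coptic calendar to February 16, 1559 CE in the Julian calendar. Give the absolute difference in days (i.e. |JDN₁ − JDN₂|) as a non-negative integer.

First date → JDN 2298230; second date → JDN 2290529.
The interval is |2298230 − 2290529| = 7701 days.

7701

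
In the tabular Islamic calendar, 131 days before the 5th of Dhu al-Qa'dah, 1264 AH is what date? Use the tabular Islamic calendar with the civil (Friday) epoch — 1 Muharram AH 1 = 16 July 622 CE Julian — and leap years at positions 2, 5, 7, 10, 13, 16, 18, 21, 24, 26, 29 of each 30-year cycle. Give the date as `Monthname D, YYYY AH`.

The starting date is JDN 2396304; 2396304 − 131 = 2396173.
JDN 2396173 corresponds to Jumada al-Thani 21, 1264 AH.

Jumada al-Thani 21, 1264 AH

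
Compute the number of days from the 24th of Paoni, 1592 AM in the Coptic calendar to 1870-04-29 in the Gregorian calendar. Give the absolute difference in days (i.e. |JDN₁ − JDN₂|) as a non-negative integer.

JDN of the first date = 2406436.
JDN of the second date = 2404182.
|2404182 − 2406436| = 2254.

2254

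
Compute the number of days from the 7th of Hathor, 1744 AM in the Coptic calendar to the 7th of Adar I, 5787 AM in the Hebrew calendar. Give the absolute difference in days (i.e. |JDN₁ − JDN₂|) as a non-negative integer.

276

First date → JDN 2461727; second date → JDN 2461451.
The interval is |2461727 − 2461451| = 276 days.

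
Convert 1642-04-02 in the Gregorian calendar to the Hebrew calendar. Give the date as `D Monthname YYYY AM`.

Julian Day Number of the source date = 2320880.
Converting JDN 2320880 to the Hebrew calendar gives 2 Nisan 5402 AM.

2 Nisan 5402 AM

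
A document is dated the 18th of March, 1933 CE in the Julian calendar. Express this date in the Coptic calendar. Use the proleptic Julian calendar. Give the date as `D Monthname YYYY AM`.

22 Paremhat 1649 AM

Both dates share Julian Day Number 2427163; in the Coptic calendar that is 22 Paremhat 1649 AM.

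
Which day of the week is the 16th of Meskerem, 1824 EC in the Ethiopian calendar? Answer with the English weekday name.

This is JDN 2390087 (26 September 1831 Gregorian).
2390087 ≡ 0 (mod 7); counting from Monday = 0 gives Monday.

Monday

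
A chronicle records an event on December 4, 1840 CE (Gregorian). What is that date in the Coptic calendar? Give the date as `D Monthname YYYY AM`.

Both dates share Julian Day Number 2393444; in the Coptic calendar that is 26 Hathor 1557 AM.

26 Hathor 1557 AM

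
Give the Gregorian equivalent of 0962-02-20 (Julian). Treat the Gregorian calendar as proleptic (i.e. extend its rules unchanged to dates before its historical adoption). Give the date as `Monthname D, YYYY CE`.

February 25, 962 CE

At this point the Julian calendar is 5 days behind the Gregorian.
20 February 962 Julian + 5 days → 25 February 962 Gregorian.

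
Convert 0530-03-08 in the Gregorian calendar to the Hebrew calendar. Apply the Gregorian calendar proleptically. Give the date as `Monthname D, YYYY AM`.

Both dates share Julian Day Number 1914705; in the Hebrew calendar that is 20 Adar 4290 AM.

Adar 20, 4290 AM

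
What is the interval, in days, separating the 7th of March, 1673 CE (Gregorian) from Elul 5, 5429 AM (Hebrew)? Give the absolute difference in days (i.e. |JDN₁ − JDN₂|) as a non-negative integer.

JDN of the first date = 2332177.
JDN of the second date = 2330894.
|2330894 − 2332177| = 1283.

1283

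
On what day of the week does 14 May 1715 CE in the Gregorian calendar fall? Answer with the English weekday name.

Tuesday

Since JDN mod 7 = 1 (0 = Monday), the day is Tuesday.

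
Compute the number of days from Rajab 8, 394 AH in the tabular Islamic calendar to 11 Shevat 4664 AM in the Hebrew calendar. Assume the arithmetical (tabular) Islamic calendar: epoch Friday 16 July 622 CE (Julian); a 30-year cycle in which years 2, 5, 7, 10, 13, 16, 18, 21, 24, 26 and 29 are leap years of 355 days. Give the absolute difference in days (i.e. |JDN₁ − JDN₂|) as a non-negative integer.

First date → JDN 2087890; second date → JDN 2051274.
The interval is |2087890 − 2051274| = 36616 days.

36616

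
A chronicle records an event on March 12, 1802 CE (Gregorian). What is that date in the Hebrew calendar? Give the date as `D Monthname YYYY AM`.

Both dates share Julian Day Number 2379297; in the Hebrew calendar that is 8 Adar II 5562 AM.

8 Adar II 5562 AM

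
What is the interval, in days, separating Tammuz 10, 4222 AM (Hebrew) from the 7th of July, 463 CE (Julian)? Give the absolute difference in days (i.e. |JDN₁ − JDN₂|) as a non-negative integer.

379

JDN of the first date = 1889977.
JDN of the second date = 1890356.
|1890356 − 1889977| = 379.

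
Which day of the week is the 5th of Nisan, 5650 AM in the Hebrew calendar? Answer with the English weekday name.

Wednesday

In the Gregorian calendar this is 26 March 1890 (JDN 2411453).
Since JDN mod 7 = 2 (0 = Monday), the day is Wednesday.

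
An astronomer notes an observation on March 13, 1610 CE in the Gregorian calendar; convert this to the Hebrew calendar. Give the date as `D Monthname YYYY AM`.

Both dates share Julian Day Number 2309172; in the Hebrew calendar that is 18 Adar 5370 AM.

18 Adar 5370 AM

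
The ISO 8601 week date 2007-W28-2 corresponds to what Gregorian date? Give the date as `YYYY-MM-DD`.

2007-07-10

ISO week 1 of 2007 is the week containing the first Thursday of 2007.
Week 28, day 2 (Tuesday) lands on 2007-07-10.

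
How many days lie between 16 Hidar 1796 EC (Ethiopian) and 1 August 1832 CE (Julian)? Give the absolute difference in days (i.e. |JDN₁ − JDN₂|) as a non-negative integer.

First date → JDN 2379920; second date → JDN 2390409.
The interval is |2379920 − 2390409| = 10489 days.

10489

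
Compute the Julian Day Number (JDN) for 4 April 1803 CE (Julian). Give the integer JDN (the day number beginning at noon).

2379697

In the Gregorian calendar the same day is 16 April 1803.
JDN 2299161 is 15 October 1582 CE (Gregorian); the target day is +80536 days from there, so JDN = 2379697.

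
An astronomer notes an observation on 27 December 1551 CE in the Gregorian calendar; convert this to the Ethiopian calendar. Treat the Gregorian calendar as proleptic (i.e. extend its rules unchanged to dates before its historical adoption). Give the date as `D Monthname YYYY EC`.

Both dates share Julian Day Number 2287911; in the Ethiopian calendar that is 20 Tahsas 1544 EC.

20 Tahsas 1544 EC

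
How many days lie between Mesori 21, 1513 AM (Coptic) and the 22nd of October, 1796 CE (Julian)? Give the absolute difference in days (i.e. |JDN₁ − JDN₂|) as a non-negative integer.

JDN of the first date = 2377638.
JDN of the second date = 2377342.
|2377342 − 2377638| = 296.

296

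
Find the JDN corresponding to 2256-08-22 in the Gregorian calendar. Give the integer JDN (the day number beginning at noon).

2545281

JDN 2400001 is 17 November 1858 CE (Gregorian), MJD 0; the target day is +145280 days from there, so JDN = 2545281.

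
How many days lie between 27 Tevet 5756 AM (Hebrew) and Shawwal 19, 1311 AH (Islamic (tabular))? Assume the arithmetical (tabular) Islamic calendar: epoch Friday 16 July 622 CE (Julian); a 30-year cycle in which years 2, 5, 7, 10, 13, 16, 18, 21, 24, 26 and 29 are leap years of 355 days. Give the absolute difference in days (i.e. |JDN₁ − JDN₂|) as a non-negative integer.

First date → JDN 2450102; second date → JDN 2412944.
The interval is |2450102 − 2412944| = 37158 days.

37158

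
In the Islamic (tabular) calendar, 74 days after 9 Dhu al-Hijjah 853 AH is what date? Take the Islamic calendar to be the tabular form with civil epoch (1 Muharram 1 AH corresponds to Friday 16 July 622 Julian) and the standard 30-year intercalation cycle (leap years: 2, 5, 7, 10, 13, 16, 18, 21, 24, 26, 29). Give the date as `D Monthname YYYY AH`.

23 Safar 854 AH

Counting 74 days forward from JDN 2250693 reaches JDN 2250767, which is 23 Safar 854 AH.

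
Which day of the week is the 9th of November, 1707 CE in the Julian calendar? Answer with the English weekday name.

Sunday

Equivalently 20 November 1707 Gregorian, JDN 2344852.
Since JDN mod 7 = 6 (0 = Monday), the day is Sunday.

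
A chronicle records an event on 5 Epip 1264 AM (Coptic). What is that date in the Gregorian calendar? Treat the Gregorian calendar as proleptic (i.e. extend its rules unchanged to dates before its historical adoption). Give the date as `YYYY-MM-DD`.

Julian Day Number of the source date = 2286645.
Converting JDN 2286645 to the Gregorian calendar gives 9 July 1548 CE.

1548-07-09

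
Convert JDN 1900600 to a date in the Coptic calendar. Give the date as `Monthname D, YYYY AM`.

The proleptic Gregorian equivalent of JDN 1900600 is 25 July 491.
In the Coptic calendar that day is Epip 30, 207 AM.

Epip 30, 207 AM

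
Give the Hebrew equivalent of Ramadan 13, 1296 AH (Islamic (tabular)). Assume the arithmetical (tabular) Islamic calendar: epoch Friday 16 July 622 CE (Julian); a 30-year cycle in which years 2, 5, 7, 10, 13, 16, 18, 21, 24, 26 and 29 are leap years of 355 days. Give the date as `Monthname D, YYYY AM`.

Both dates share Julian Day Number 2407593; in the Hebrew calendar that is 12 Elul 5639 AM.

Elul 12, 5639 AM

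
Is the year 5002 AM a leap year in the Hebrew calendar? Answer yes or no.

Hebrew year 5002 is year 5 of its 19-year Metonic cycle; leap years are at positions 3, 6, 8, 11, 14, 17, 19, so it is a common year (12 months).

no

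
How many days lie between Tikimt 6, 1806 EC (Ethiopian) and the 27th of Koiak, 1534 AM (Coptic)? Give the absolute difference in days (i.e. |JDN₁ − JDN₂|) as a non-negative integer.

First date → JDN 2383532; second date → JDN 2385074.
The interval is |2383532 − 2385074| = 1542 days.

1542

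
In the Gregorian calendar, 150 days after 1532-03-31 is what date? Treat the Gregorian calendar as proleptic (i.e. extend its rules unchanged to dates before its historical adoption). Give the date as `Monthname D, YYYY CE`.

The starting date is JDN 2280701; 2280701 + 150 = 2280851.
JDN 2280851 corresponds to August 28, 1532 CE.

August 28, 1532 CE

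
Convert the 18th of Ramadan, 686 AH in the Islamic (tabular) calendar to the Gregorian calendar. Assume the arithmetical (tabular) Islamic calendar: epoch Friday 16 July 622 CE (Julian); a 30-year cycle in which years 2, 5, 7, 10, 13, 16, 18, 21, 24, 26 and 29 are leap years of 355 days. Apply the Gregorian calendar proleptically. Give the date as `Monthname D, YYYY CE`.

November 3, 1287 CE

Both dates share Julian Day Number 2191434; in the Gregorian calendar that is 3 November 1287 CE.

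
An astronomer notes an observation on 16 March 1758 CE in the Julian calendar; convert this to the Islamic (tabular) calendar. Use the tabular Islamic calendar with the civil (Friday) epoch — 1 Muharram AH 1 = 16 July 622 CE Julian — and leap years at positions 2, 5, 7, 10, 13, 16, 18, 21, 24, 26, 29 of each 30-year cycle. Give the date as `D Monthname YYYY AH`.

17 Rajab 1171 AH

Julian Day Number of the source date = 2363242.
Converting JDN 2363242 to the tabular Islamic calendar gives 17 Rajab 1171 AH.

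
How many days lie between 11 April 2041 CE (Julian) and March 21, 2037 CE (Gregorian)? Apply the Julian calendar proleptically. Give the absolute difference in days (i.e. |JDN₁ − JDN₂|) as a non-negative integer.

1495

JDN of the first date = 2466634.
JDN of the second date = 2465139.
|2465139 − 2466634| = 1495.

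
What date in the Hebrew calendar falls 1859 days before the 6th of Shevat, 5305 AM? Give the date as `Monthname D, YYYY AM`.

Counting 1859 days back from JDN 2285388 reaches JDN 2283529, which is Tevet 7, 5300 AM.

Tevet 7, 5300 AM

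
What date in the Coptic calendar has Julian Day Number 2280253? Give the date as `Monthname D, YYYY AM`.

Tobi 3, 1247 AM

The proleptic Gregorian equivalent of JDN 2280253 is 8 January 1531.
In the Coptic calendar that day is Tobi 3, 1247 AM.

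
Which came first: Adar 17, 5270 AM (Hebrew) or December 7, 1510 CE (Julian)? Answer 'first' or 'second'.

first

The two dates have Julian Day Numbers 2272643 and 2272926 respectively.
Since 2272643 < 2272926, the first date comes first.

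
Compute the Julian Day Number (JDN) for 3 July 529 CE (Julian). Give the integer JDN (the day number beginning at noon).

1914459

In the proleptic Gregorian calendar the same day is 5 July 529.
JDN 2451545 is 1 January 2000 CE (Gregorian); the target day is −537086 days from there, so JDN = 1914459.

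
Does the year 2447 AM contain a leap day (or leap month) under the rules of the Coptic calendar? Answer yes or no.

2447 mod 4 = 3; in the Coptic calendar a year is leap when year mod 4 = 3, so it is a leap year.

yes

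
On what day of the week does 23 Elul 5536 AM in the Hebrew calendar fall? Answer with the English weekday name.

In the Gregorian calendar this is 7 September 1776 (JDN 2369981).
Since JDN mod 7 = 5 (0 = Monday), the day is Saturday.

Saturday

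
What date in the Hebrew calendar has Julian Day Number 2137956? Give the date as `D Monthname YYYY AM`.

The proleptic Gregorian equivalent of JDN 2137956 is 4 June 1141.
In the Hebrew calendar that day is 20 Sivan 4901 AM.

20 Sivan 4901 AM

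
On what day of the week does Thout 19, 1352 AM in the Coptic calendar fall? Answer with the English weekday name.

This is JDN 2318501 (27 September 1635 Gregorian).
2318501 ≡ 3 (mod 7); counting from Monday = 0 gives Thursday.

Thursday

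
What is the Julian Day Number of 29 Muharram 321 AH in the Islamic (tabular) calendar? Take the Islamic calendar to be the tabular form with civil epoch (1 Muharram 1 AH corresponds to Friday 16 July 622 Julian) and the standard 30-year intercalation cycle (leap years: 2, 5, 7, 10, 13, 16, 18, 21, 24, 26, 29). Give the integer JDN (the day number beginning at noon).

2061865

Equivalently 3 February 933 (proleptic Gregorian).
JDN 2299161 is 15 October 1582 CE (Gregorian); the target day is −237296 days from there, so JDN = 2061865.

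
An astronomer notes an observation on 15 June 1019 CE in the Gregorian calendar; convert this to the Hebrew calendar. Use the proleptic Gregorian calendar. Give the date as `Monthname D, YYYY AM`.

Tammuz 3, 4779 AM

Julian Day Number of the source date = 2093407.
Converting JDN 2093407 to the Hebrew calendar gives 3 Tammuz 4779 AM.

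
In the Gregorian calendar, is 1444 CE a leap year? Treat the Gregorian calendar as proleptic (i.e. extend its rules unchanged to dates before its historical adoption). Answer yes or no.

1444 is divisible by 4 and not by 100, so it is a leap year.

yes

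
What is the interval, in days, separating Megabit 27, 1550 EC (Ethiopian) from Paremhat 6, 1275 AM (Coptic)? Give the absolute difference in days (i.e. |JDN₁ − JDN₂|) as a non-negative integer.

First date → JDN 2290199; second date → JDN 2290543.
The interval is |2290199 − 2290543| = 344 days.

344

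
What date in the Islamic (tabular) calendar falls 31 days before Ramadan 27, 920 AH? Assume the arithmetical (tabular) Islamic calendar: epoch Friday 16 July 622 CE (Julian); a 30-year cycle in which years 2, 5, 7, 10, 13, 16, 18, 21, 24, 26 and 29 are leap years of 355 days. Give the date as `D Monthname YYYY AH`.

JDN of Ramadan 27, 920 AH = 2274365.
2274365 − 31 = 2274334.
JDN 2274334 in the tabular Islamic calendar is 25 Sha'ban 920 AH.

25 Sha'ban 920 AH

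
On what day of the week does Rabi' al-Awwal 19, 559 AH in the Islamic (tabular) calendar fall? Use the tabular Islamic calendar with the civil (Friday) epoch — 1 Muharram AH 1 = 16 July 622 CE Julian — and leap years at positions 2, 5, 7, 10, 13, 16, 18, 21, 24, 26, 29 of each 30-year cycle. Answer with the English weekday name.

Equivalently 22 February 1164 Gregorian, JDN 2146254.
2146254 ≡ 5 (mod 7); counting from Monday = 0 gives Saturday.

Saturday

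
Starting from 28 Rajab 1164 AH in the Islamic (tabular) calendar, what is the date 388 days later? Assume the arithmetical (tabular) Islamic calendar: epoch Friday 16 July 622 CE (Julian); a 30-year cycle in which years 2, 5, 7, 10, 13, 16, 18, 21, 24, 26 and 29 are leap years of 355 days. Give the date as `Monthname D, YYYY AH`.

Counting 388 days forward from JDN 2360772 reaches JDN 2361160, which is Ramadan 2, 1165 AH.

Ramadan 2, 1165 AH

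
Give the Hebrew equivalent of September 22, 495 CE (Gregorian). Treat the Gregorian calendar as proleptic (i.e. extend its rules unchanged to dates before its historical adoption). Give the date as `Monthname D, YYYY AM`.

Julian Day Number of the source date = 1902120.
Converting JDN 1902120 to the Hebrew calendar gives 15 Tishrei 4256 AM.

Tishrei 15, 4256 AM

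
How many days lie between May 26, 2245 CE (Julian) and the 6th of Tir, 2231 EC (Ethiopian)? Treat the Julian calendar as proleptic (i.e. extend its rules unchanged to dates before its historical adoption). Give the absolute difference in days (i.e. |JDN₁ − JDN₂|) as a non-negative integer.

2337

JDN of the first date = 2541190.
JDN of the second date = 2538853.
|2538853 − 2541190| = 2337.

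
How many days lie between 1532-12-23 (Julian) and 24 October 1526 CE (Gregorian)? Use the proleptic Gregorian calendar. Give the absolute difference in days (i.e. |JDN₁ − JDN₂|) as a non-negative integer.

First date → JDN 2280978; second date → JDN 2278716.
The interval is |2280978 − 2278716| = 2262 days.

2262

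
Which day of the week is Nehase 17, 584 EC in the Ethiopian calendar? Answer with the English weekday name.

Sunday

This is JDN 1937508 (12 August 592 Gregorian).
JDN 1937508 mod 7 = 6, and JDN 0 was a Monday, so this is a Sunday.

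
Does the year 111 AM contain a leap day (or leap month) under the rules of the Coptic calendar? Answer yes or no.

111 mod 4 = 3; in the Coptic calendar a year is leap when year mod 4 = 3, so it is a leap year.

yes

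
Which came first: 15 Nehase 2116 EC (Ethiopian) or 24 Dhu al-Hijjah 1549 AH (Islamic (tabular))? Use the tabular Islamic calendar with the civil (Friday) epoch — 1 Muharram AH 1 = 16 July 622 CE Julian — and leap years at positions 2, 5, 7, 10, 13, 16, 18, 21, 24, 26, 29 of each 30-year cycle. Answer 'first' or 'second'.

The two dates have Julian Day Numbers 2497069 and 2497348 respectively.
Since 2497069 < 2497348, the first date comes first.

first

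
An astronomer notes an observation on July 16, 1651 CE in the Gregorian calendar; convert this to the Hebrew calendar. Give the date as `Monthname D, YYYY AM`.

Julian Day Number of the source date = 2324272.
Converting JDN 2324272 to the Hebrew calendar gives 27 Tammuz 5411 AM.

Tammuz 27, 5411 AM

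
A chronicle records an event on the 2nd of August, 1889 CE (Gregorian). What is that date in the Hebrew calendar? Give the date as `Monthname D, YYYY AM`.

Av 5, 5649 AM

Both dates share Julian Day Number 2411217; in the Hebrew calendar that is 5 Av 5649 AM.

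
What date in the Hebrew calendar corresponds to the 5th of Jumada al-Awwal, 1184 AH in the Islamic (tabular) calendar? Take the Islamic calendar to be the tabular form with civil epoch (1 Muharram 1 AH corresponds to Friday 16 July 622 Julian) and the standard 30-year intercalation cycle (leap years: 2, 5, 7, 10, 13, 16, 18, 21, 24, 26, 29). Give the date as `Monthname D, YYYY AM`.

The source date corresponds to 27 August 1770 in the Gregorian calendar (JDN 2367778).
That day falls on 6 Elul 5530 AM in the Hebrew calendar.

Elul 6, 5530 AM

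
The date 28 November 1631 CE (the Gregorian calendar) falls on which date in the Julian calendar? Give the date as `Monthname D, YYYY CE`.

November 18, 1631 CE

The Julian–Gregorian offset here is 10 days (Julian trailing).
28 November 1631 Gregorian − 10 days → 18 November 1631 Julian.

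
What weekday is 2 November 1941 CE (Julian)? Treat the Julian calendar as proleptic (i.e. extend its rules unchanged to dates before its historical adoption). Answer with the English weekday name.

This is JDN 2430314 (15 November 1941 Gregorian).
Since JDN mod 7 = 5 (0 = Monday), the day is Saturday.

Saturday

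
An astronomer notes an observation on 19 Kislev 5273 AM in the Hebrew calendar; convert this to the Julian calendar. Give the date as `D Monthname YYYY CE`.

28 November 1512 CE

The source date corresponds to 8 December 1512 in the proleptic Gregorian calendar (JDN 2273648).
That day falls on 28 November 1512 CE in the Julian calendar.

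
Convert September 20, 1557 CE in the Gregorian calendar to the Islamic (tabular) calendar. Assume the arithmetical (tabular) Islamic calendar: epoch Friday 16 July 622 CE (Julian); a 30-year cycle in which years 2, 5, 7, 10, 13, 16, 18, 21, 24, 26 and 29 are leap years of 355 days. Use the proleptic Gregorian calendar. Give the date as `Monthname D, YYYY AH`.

Dhu al-Qa'dah 16, 964 AH

Julian Day Number of the source date = 2290005.
Converting JDN 2290005 to the tabular Islamic calendar gives 16 Dhu al-Qa'dah 964 AH.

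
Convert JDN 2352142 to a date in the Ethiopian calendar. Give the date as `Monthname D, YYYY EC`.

JDN 2352142 is 5 November 1727 in the Gregorian calendar.
In the Ethiopian calendar that day is Tikimt 27, 1720 EC.

Tikimt 27, 1720 EC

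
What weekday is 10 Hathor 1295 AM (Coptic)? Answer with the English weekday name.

In the proleptic Gregorian calendar this is 16 November 1578 (JDN 2297732).
JDN 2297732 mod 7 = 3, and JDN 0 was a Monday, so this is a Thursday.

Thursday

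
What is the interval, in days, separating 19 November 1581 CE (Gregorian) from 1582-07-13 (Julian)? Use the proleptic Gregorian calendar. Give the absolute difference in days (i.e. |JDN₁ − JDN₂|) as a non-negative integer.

JDN of the first date = 2298831.
JDN of the second date = 2299077.
|2299077 − 2298831| = 246.

246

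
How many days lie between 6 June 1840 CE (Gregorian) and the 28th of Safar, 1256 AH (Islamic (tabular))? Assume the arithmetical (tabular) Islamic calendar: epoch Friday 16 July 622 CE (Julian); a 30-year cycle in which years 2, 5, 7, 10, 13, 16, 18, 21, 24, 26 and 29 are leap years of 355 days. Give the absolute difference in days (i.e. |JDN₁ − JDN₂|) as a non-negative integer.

First date → JDN 2393263; second date → JDN 2393227.
The interval is |2393263 − 2393227| = 36 days.

36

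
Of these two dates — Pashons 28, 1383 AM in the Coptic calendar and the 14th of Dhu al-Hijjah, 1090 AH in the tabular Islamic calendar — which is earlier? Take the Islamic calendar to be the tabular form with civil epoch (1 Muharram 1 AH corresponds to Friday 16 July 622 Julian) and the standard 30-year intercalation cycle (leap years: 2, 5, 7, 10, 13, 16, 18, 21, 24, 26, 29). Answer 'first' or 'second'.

first

Converting both to JDN: 2330072 vs 2334683; the smaller is the first.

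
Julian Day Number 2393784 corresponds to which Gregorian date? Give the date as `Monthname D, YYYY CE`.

JDN 2451545 is 1 Jan 2000; 2393784 is −57761 days from there.

November 9, 1841 CE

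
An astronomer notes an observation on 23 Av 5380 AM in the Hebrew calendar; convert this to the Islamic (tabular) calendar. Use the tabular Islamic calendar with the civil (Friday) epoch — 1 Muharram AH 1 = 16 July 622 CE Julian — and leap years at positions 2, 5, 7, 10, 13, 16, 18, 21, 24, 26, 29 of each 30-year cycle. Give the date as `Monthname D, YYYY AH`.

Ramadan 23, 1029 AH

Julian Day Number of the source date = 2312987.
Converting JDN 2312987 to the tabular Islamic calendar gives 23 Ramadan 1029 AH.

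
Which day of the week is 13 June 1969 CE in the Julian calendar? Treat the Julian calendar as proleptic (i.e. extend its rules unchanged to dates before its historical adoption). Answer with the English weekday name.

Thursday

In the Gregorian calendar this is 26 June 1969 (JDN 2440399).
2440399 ≡ 3 (mod 7); counting from Monday = 0 gives Thursday.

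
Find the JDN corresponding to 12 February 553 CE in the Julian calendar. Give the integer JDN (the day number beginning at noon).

In the proleptic Gregorian calendar the same day is 14 February 553.
JDN 2400001 is 17 November 1858 CE (Gregorian), MJD 0; the target day is −476917 days from there, so JDN = 1923084.

1923084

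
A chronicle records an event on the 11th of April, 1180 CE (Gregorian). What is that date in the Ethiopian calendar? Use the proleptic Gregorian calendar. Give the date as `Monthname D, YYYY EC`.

Miyazya 9, 1172 EC

Both dates share Julian Day Number 2152147; in the Ethiopian calendar that is 9 Miyazya 1172 EC.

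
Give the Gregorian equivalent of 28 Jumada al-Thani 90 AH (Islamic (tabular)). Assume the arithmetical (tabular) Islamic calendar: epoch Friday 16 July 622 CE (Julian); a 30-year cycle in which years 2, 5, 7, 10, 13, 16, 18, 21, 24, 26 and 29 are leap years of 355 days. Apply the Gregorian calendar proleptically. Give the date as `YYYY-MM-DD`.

Both dates share Julian Day Number 1980154; in the Gregorian calendar that is 18 May 709 CE.

0709-05-18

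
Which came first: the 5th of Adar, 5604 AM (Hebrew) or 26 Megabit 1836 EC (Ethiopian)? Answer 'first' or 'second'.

The two dates have Julian Day Numbers 2394622 and 2394660 respectively.
Since 2394622 < 2394660, the first date comes first.

first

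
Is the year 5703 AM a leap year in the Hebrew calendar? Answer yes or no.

Hebrew year 5703 is year 3 of its 19-year Metonic cycle; leap years are at positions 3, 6, 8, 11, 14, 17, 19, so it is a leap year (13 months).

yes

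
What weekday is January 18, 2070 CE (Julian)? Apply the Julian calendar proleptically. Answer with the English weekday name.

Friday

In the Gregorian calendar this is 31 January 2070 (JDN 2477143).
Since JDN mod 7 = 4 (0 = Monday), the day is Friday.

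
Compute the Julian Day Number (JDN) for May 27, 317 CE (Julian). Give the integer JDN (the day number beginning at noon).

1836989

In the proleptic Gregorian calendar the same day is 28 May 317.
JDN 2400001 is 17 November 1858 CE (Gregorian), MJD 0; the target day is −563012 days from there, so JDN = 1836989.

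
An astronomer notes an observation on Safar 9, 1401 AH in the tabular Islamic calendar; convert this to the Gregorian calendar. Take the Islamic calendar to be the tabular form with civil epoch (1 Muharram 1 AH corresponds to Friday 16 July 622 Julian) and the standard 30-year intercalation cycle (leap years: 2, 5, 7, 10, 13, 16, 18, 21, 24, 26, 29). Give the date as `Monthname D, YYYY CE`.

December 17, 1980 CE

Julian Day Number of the source date = 2444591.
Converting JDN 2444591 to the Gregorian calendar gives 17 December 1980 CE.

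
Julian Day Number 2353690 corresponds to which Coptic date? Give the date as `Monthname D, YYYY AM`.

Tobi 24, 1448 AM

The Gregorian equivalent of JDN 2353690 is 31 January 1732.
In the Coptic calendar that day is Tobi 24, 1448 AM.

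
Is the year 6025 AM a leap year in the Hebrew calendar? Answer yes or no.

Hebrew year 6025 is year 2 of its 19-year Metonic cycle; leap years are at positions 3, 6, 8, 11, 14, 17, 19, so it is a common year (12 months).

no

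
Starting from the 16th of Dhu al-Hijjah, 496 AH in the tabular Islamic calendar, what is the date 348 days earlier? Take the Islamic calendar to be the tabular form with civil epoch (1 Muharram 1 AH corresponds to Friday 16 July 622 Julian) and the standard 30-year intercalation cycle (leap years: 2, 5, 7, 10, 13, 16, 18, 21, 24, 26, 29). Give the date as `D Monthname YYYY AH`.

22 Dhu al-Hijjah 495 AH

Counting 348 days back from JDN 2124191 reaches JDN 2123843, which is 22 Dhu al-Hijjah 495 AH.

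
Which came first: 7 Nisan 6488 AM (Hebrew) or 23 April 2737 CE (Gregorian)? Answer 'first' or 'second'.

first

The two dates have Julian Day Numbers 2717540 and 2720841 respectively.
Since 2717540 < 2720841, the first date comes first.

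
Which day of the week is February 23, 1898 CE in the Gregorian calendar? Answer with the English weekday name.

Wednesday

2414344 ≡ 2 (mod 7); counting from Monday = 0 gives Wednesday.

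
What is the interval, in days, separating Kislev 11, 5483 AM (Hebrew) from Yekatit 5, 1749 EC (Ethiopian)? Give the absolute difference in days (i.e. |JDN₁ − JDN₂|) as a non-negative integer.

12501

First date → JDN 2350331; second date → JDN 2362832.
The interval is |2350331 − 2362832| = 12501 days.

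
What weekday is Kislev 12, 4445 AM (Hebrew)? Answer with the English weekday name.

Thursday

Equivalently 27 November 684 Gregorian, JDN 1971217.
Since JDN mod 7 = 3 (0 = Monday), the day is Thursday.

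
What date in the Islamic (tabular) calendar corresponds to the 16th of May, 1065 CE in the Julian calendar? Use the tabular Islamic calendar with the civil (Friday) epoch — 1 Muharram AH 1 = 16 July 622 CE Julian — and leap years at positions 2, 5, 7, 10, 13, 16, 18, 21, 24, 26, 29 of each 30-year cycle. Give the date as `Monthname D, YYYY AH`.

Jumada al-Thani 7, 457 AH

Both dates share Julian Day Number 2110185; in the tabular Islamic calendar that is 7 Jumada al-Thani 457 AH.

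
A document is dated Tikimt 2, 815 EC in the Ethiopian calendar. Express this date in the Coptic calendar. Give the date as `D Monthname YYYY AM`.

2 Paopi 539 AM

Julian Day Number of the source date = 2021565.
Converting JDN 2021565 to the Coptic calendar gives 2 Paopi 539 AM.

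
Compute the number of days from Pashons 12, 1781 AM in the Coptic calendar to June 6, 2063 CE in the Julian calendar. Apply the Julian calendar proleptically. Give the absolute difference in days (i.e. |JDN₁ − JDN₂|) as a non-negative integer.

First date → JDN 2475426; second date → JDN 2474725.
The interval is |2475426 − 2474725| = 701 days.

701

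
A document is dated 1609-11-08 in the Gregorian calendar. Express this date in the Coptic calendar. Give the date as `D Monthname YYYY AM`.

Julian Day Number of the source date = 2309047.
Converting JDN 2309047 to the Coptic calendar gives 2 Hathor 1326 AM.

2 Hathor 1326 AM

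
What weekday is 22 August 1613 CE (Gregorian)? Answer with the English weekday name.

Thursday

2310430 ≡ 3 (mod 7); counting from Monday = 0 gives Thursday.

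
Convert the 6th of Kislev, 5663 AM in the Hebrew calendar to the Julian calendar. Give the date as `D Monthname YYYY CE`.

Julian Day Number of the source date = 2416090.
Converting JDN 2416090 to the Julian calendar gives 23 November 1902 CE.

23 November 1902 CE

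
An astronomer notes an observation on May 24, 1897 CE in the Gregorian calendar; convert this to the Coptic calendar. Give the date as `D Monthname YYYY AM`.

Both dates share Julian Day Number 2414069; in the Coptic calendar that is 17 Pashons 1613 AM.

17 Pashons 1613 AM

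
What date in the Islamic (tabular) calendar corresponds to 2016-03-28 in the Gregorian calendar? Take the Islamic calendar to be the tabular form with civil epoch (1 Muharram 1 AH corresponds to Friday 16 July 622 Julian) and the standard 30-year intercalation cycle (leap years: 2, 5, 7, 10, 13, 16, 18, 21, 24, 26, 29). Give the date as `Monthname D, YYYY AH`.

Both dates share Julian Day Number 2457476; in the tabular Islamic calendar that is 18 Jumada al-Thani 1437 AH.

Jumada al-Thani 18, 1437 AH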